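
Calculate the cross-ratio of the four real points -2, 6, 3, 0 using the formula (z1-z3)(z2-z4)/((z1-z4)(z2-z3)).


Step 1: (z1-z3)(z2-z4) = (-5) * 6 = -30
Step 2: (z1-z4)(z2-z3) = (-2) * 3 = -6
Step 3: Cross-ratio = 30/6 = 5

5


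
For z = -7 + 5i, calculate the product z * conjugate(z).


Step 1: conj(z) = -7 - 5i
Step 2: z * conj(z) = (-7)^2 + 5^2
Step 3: = 49 + 25 = 74

74


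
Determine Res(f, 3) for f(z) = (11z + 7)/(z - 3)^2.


Step 1: Pole of order 2 at z = 3
Step 2: Res = lim d/dz [(z - 3)^2 * f(z)] as z -> 3
Step 3: (z - 3)^2 * f(z) = 11z + 7
Step 4: d/dz[11z + 7] = 11

11


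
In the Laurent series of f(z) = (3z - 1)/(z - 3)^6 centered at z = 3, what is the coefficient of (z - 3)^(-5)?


Step 1: Write the numerator in powers of (z - 3): 3z - 1 = 3(z - 3) + (3*3 - 1) = 3(z - 3) + 8
Step 2: Divide by (z - 3)^6: f(z) = 8(z - 3)^(-6) + 3(z - 3)^(-5)
Step 3: This finite sum is the Laurent series of f about z = 3.
Step 4: Coefficient of (z - 3)^(-5) = coefficient of (z - 3) in the re-centred numerator = 3

3


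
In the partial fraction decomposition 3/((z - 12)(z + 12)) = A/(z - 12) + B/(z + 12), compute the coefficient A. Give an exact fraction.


Step 1: Multiply both sides by (z - 12) and set z = 12
Step 2: A = 3 / (12 + 12)
Step 3: A = 3 / 24
Step 4: A = 1/8

1/8


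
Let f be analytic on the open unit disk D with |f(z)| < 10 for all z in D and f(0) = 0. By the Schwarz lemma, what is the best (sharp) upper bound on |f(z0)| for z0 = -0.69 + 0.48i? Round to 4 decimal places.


Step 1: g = f/10 maps D -> D with g(0) = 0, so by the Schwarz lemma |g(z)| <= |z|, i.e. |f(z)| <= 10|z|; this is sharp (f(z) = 10z).
Step 2: |z0|^2 = (-0.69)^2 + 0.48^2 = 0.7065
Step 3: |z0| = sqrt(0.7065) = 0.840536
Step 4: Best bound = 10 * |z0| = 10 * 0.840536 = 8.4054

8.4054


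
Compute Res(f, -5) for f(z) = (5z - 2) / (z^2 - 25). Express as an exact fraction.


Step 1: Q(z) = z^2 - 25 = (z + 5)(z - 5)
Step 2: Q'(z) = 2z
Step 3: Q'(-5) = -10, P(-5) = -27
Step 4: Res = P(-5)/Q'(-5) = -27/(-10) = 27/10

27/10


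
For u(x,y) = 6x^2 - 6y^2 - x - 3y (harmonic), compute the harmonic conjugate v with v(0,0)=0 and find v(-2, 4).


Step 1: v_x = -u_y = 12y + 3
Step 2: v_y = u_x = 12x - 1
Step 3: v = 12xy + 3x - y + C
Step 4: v(0,0) = 0 => C = 0
Step 5: v(-2, 4) = -106

-106


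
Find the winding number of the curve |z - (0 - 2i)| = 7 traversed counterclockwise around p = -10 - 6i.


Step 1: Center c = (0, -2), radius = 7
Step 2: |p - c|^2 = (-10)^2 + (-4)^2 = 116
Step 3: r^2 = 49
Step 4: |p-c| > r so winding number = 0

0


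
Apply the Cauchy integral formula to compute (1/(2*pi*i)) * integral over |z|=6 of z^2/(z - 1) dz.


Step 1: f(z) = z^2, a = 1 is inside |z| = 6
Step 2: By Cauchy integral formula: (1/(2pi*i)) * integral = f(a)
Step 3: f(1) = 1^2 = 1

1


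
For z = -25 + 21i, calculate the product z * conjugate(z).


Step 1: conj(z) = -25 - 21i
Step 2: z * conj(z) = (-25)^2 + 21^2
Step 3: = 625 + 441 = 1066

1066


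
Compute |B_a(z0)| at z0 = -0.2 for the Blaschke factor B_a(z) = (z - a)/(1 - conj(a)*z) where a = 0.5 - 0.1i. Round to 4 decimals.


Step 1: Numerator z0 - a = -0.2 - (0.5 - 0.1i) = -0.7 + 0.1i
Step 2: Denominator 1 - conj(a)*z0 = 1 - (0.5 + 0.1i)*(-0.2) = 1.1 + 0.02i
Step 3: |z0 - a|^2 = (-0.7)^2 + 0.1^2 = 0.5; |1 - conj(a)*z0|^2 = 1.1^2 + 0.02^2 = 1.2104
Step 4: |B_a(-0.2)| = sqrt(0.5 / 1.2104) = sqrt(0.413087)
Step 5: = 0.6427

0.6427


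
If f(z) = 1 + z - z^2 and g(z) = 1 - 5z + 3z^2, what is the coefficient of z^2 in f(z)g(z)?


Step 1: z^2 term in f*g comes from: (1)*(3z^2) + (z)*(-5z) + (-z^2)*(1)
Step 2: = 3 - 5 - 1
Step 3: = -3

-3


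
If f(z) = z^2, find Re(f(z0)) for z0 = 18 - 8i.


Step 1: z0 = 18 - 8i
Step 2: z0^2 = 18^2 - (-8)^2 - 288i
Step 3: real part = 324 - 64 = 260

260


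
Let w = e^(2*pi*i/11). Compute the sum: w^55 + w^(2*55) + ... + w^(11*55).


Step 1: The sum sum_{j=1}^{n} w^(k*j) equals n if n | k, else 0.
Step 2: Here n = 11, k = 55
Step 3: Does n divide k? 11 | 55 -> True
Step 4: Sum = 11

11


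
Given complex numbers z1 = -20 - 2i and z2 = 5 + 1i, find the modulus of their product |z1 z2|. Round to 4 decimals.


Step 1: |z1| = sqrt((-20)^2 + (-2)^2) = sqrt(404)
Step 2: |z2| = sqrt(5^2 + 1^2) = sqrt(26)
Step 3: |z1*z2| = |z1|*|z2| = sqrt(404) * sqrt(26) = sqrt(404 * 26) = sqrt(10504)
Step 4: = 102.489

102.489


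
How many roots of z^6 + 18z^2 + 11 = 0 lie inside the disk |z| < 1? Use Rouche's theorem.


Step 1: On |z| = 1 the three terms have sizes |z^6| = 1^6 = 1, |18z^2| = 18*1^2 = 18, |11| = 11
Step 2: The dominant term is g(z) = 18z^2; let h(z) = z^6 + 11 so f = g + h
Step 3: On |z| = 1: |g| = 18 and |h| <= 1 + 11 = 12
Step 4: Since 18 > 12, |h| < |g| on |z| = 1, so by Rouche f has the same number of zeros as g inside |z| < 1
Step 5: g(z) = 18z^2 has 2 zeros (at the origin, multiplicity 2) inside |z| < 1. Answer = 2

2


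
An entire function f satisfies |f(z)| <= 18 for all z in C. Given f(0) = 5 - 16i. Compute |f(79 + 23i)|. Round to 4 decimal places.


Step 1: By Liouville's theorem, a bounded entire function is constant.
Step 2: f(z) = f(0) = 5 - 16i for all z.
Step 3: |f(w)| = |5 - 16i| = sqrt(25 + 256)
Step 4: = 16.7631

16.7631


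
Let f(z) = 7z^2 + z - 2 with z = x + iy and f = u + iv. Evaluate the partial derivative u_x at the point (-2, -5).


Step 1: f(z) = 7(x+iy)^2 + (x+iy) - 2
Step 2: u = 7(x^2 - y^2) + x - 2
Step 3: u_x = 14x + 1
Step 4: At (-2, -5): u_x = -28 + 1 = -27

-27


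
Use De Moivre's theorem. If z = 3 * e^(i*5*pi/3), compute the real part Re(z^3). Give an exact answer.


Step 1: By De Moivre's theorem, z^3 = 3^3 * e^(i*3*5*pi/3) = 27 * (cos(5*pi) + i*sin(5*pi))
Step 2: |z|^3 = 3^3 = 27
Step 3: Reduce the angle mod 2*pi: 5*pi - 4*pi = pi
Step 4: cos(pi) = -1
Step 5: Re(z^3) = 27 * (-1) = -27

-27


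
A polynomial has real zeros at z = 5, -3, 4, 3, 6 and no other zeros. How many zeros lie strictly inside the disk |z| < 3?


Step 1: Check each root:
  z = 5: |5| = 5 >= 3
  z = -3: |-3| = 3 >= 3
  z = 4: |4| = 4 >= 3
  z = 3: |3| = 3 >= 3
  z = 6: |6| = 6 >= 3
Step 2: Count = 0

0


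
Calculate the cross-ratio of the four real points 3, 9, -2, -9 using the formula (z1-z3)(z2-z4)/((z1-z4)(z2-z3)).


Step 1: (z1-z3)(z2-z4) = 5 * 18 = 90
Step 2: (z1-z4)(z2-z3) = 12 * 11 = 132
Step 3: Cross-ratio = 90/132 = 15/22

15/22


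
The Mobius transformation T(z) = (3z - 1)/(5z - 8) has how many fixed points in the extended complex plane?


Step 1: Fixed points satisfy T(z) = z
Step 2: 5z^2 - 11z + 1 = 0
Step 3: Discriminant = (-11)^2 - 4*5*1 = 101
Step 4: Number of fixed points = 2

2


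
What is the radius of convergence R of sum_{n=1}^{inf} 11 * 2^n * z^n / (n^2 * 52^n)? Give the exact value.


Step 1: General term a_n = 11 * 2^n / (n^2 * 52^n)
Step 2: By the root test, |a_n|^(1/n) = 11^(1/n) * 2 / (n^(2/n) * 52) -> 2/52 as n -> infinity (since 11^(1/n) -> 1 and n^(2/n) -> 1)
Step 3: R = 1/lim|a_n|^(1/n) = 52/2 = 26

26


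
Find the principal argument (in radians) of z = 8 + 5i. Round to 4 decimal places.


Step 1: z = 8 + 5i
Step 2: arg(z) = atan2(5, 8)
Step 3: arg(z) = 0.5586

0.5586


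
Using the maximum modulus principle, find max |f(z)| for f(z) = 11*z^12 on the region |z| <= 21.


Step 1: On |z| = 21, |f(z)| = 11 * |z|^12 = 11 * 21^12
Step 2: By maximum modulus principle, maximum is on boundary.
Step 3: Maximum = 11 * 7355827511386641 = 80914102625253051

80914102625253051


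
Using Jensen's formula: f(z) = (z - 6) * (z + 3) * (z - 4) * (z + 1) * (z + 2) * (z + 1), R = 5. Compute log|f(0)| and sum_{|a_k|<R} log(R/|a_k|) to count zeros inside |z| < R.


Jensen's formula: (1/2pi)*integral log|f(Re^it)|dt = log|f(0)| + sum_{|a_k|<R} log(R/|a_k|)
Step 1: f(0) = (-6) * 3 * (-4) * 1 * 2 * 1 = 144
Step 2: log|f(0)| = log|6| + log|-3| + log|4| + log|-1| + log|-2| + log|-1| = 4.9698
Step 3: Zeros inside |z| < 5: -3, 4, -1, -2, -1
Step 4: Jensen sum = log(5/3) + log(5/4) + log(5/1) + log(5/2) + log(5/1) = 4.8691
Step 5: n(R) = number of terms in the Jensen sum = count of zeros inside |z| < 5 = 5

5


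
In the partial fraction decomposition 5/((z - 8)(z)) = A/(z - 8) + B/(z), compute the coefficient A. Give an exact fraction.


Step 1: Multiply both sides by (z - 8) and set z = 8
Step 2: A = 5 / (8 - 0)
Step 3: A = 5 / 8
Step 4: A = 5/8

5/8


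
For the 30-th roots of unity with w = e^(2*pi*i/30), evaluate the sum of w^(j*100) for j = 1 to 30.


Step 1: The sum sum_{j=1}^{n} w^(k*j) equals n if n | k, else 0.
Step 2: Here n = 30, k = 100
Step 3: Does n divide k? 30 | 100 -> False
Step 4: Sum = 0

0


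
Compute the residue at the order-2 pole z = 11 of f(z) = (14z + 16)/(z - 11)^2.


Step 1: Pole of order 2 at z = 11
Step 2: Res = lim d/dz [(z - 11)^2 * f(z)] as z -> 11
Step 3: (z - 11)^2 * f(z) = 14z + 16
Step 4: d/dz[14z + 16] = 14

14


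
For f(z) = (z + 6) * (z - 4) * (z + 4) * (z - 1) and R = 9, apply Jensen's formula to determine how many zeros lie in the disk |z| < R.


Jensen's formula: (1/2pi)*integral log|f(Re^it)|dt = log|f(0)| + sum_{|a_k|<R} log(R/|a_k|)
Step 1: f(0) = 6 * (-4) * 4 * (-1) = 96
Step 2: log|f(0)| = log|-6| + log|4| + log|-4| + log|1| = 4.5643
Step 3: Zeros inside |z| < 9: -6, 4, -4, 1
Step 4: Jensen sum = log(9/6) + log(9/4) + log(9/4) + log(9/1) = 4.2246
Step 5: n(R) = number of terms in the Jensen sum = count of zeros inside |z| < 9 = 4

4


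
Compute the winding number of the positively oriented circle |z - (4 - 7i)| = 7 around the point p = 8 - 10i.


Step 1: Center c = (4, -7), radius = 7
Step 2: |p - c|^2 = 4^2 + (-3)^2 = 25
Step 3: r^2 = 49
Step 4: |p-c| < r so winding number = 1

1


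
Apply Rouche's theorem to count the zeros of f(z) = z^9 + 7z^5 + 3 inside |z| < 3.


Step 1: On |z| = 3 the three terms have sizes |z^9| = 3^9 = 19683, |7z^5| = 7*3^5 = 1701, |3| = 3
Step 2: The dominant term is g(z) = z^9; let h(z) = 7z^5 + 3 so f = g + h
Step 3: On |z| = 3: |g| = 19683 and |h| <= 1701 + 3 = 1704
Step 4: Since 19683 > 1704, |h| < |g| on |z| = 3, so by Rouche f has the same number of zeros as g inside |z| < 3
Step 5: g(z) = z^9 has 9 zeros (all at the origin) inside |z| < 3. Answer = 9

9


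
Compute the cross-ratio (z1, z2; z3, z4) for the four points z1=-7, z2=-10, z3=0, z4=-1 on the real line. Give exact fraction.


Step 1: (z1-z3)(z2-z4) = (-7) * (-9) = 63
Step 2: (z1-z4)(z2-z3) = (-6) * (-10) = 60
Step 3: Cross-ratio = 63/60 = 21/20

21/20


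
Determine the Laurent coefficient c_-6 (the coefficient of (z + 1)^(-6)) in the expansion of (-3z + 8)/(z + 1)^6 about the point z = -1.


Step 1: Write the numerator in powers of (z + 1): -3z + 8 = -3(z + 1) + (-3*(-1) + 8) = -3(z + 1) + 11
Step 2: Divide by (z + 1)^6: f(z) = 11(z + 1)^(-6) - 3(z + 1)^(-5)
Step 3: This finite sum is the Laurent series of f about z = -1.
Step 4: Coefficient of (z + 1)^(-6) = -3*(-1) + 8 = 11

11


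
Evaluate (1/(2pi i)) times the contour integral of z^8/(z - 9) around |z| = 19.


Step 1: f(z) = z^8, a = 9 is inside |z| = 19
Step 2: By Cauchy integral formula: (1/(2pi*i)) * integral = f(a)
Step 3: f(9) = 9^8 = 43046721

43046721


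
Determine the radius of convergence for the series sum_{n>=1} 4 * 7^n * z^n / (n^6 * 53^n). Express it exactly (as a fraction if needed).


Step 1: General term a_n = 4 * 7^n / (n^6 * 53^n)
Step 2: By the root test, |a_n|^(1/n) = 4^(1/n) * 7 / (n^(6/n) * 53) -> 7/53 as n -> infinity (since 4^(1/n) -> 1 and n^(6/n) -> 1)
Step 3: R = 1/lim|a_n|^(1/n) = 53/7

53/7


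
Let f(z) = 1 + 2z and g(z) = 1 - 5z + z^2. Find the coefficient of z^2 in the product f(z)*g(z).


Step 1: z^2 term in f*g comes from: (1)*(z^2) + (2z)*(-5z) + (0)*(1)
Step 2: = 1 - 10 + 0
Step 3: = -9

-9


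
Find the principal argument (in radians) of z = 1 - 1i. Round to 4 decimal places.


Step 1: z = 1 - 1i
Step 2: arg(z) = atan2(-1, 1)
Step 3: arg(z) = -0.7854

-0.7854


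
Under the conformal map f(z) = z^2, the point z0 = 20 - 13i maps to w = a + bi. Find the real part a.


Step 1: z0 = 20 - 13i
Step 2: z0^2 = 20^2 - (-13)^2 - 520i
Step 3: real part = 400 - 169 = 231

231


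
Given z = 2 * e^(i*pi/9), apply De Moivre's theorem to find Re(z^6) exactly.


Step 1: By De Moivre's theorem, z^6 = 2^6 * e^(i*6*pi/9) = 64 * (cos(2*pi/3) + i*sin(2*pi/3))
Step 2: |z|^6 = 2^6 = 64
Step 3: The angle 2*pi/3 already lies in [0, 2*pi)
Step 4: cos(2*pi/3) = -1/2
Step 5: Re(z^6) = 64 * (-1/2) = -32

-32


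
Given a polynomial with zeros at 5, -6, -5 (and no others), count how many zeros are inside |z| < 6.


Step 1: Check each root:
  z = 5: |5| = 5 < 6
  z = -6: |-6| = 6 >= 6
  z = -5: |-5| = 5 < 6
Step 2: Count = 2

2


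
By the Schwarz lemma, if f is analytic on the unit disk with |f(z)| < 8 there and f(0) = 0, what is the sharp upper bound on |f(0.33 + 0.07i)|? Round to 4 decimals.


Step 1: g = f/8 maps D -> D with g(0) = 0, so by the Schwarz lemma |g(z)| <= |z|, i.e. |f(z)| <= 8|z|; this is sharp (f(z) = 8z).
Step 2: |z0|^2 = 0.33^2 + 0.07^2 = 0.1138
Step 3: |z0| = sqrt(0.1138) = 0.337343
Step 4: Best bound = 8 * |z0| = 8 * 0.337343 = 2.6987

2.6987


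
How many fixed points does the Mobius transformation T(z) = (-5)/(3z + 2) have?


Step 1: Fixed points satisfy T(z) = z
Step 2: 3z^2 + 2z + 5 = 0
Step 3: Discriminant = 2^2 - 4*3*5 = -56
Step 4: Number of fixed points = 2

2


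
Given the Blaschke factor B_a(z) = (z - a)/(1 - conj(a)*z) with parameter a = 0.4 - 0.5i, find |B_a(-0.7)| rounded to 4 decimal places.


Step 1: Numerator z0 - a = -0.7 - (0.4 - 0.5i) = -1.1 + 0.5i
Step 2: Denominator 1 - conj(a)*z0 = 1 - (0.4 + 0.5i)*(-0.7) = 1.28 + 0.35i
Step 3: |z0 - a|^2 = (-1.1)^2 + 0.5^2 = 1.46; |1 - conj(a)*z0|^2 = 1.28^2 + 0.35^2 = 1.7609
Step 4: |B_a(-0.7)| = sqrt(1.46 / 1.7609) = sqrt(0.829121)
Step 5: = 0.9106

0.9106


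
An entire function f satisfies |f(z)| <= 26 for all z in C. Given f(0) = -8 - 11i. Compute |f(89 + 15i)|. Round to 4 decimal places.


Step 1: By Liouville's theorem, a bounded entire function is constant.
Step 2: f(z) = f(0) = -8 - 11i for all z.
Step 3: |f(w)| = |-8 - 11i| = sqrt(64 + 121)
Step 4: = 13.6015

13.6015


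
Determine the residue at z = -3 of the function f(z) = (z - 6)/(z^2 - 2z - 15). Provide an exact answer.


Step 1: Q(z) = z^2 - 2z - 15 = (z + 3)(z - 5)
Step 2: Q'(z) = 2z - 2
Step 3: Q'(-3) = -8, P(-3) = -9
Step 4: Res = P(-3)/Q'(-3) = -9/(-8) = 9/8

9/8


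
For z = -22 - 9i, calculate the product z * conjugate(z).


Step 1: conj(z) = -22 + 9i
Step 2: z * conj(z) = (-22)^2 + (-9)^2
Step 3: = 484 + 81 = 565

565


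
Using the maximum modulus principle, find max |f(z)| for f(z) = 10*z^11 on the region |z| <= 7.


Step 1: On |z| = 7, |f(z)| = 10 * |z|^11 = 10 * 7^11
Step 2: By maximum modulus principle, maximum is on boundary.
Step 3: Maximum = 10 * 1977326743 = 19773267430

19773267430


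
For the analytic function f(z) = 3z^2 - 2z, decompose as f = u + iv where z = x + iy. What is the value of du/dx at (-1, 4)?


Step 1: f(z) = 3(x+iy)^2 - 2(x+iy) + 0
Step 2: u = 3(x^2 - y^2) - 2x + 0
Step 3: u_x = 6x - 2
Step 4: At (-1, 4): u_x = -6 - 2 = -8

-8


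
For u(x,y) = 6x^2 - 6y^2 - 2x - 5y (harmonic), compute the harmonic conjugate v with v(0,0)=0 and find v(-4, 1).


Step 1: v_x = -u_y = 12y + 5
Step 2: v_y = u_x = 12x - 2
Step 3: v = 12xy + 5x - 2y + C
Step 4: v(0,0) = 0 => C = 0
Step 5: v(-4, 1) = -70

-70


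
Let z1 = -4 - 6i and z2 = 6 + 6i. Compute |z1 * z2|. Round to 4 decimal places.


Step 1: |z1| = sqrt((-4)^2 + (-6)^2) = sqrt(52)
Step 2: |z2| = sqrt(6^2 + 6^2) = sqrt(72)
Step 3: |z1*z2| = |z1|*|z2| = sqrt(52) * sqrt(72) = sqrt(52 * 72) = sqrt(3744)
Step 4: = 61.1882

61.1882


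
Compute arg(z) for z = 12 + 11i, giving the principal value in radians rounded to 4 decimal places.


Step 1: z = 12 + 11i
Step 2: arg(z) = atan2(11, 12)
Step 3: arg(z) = 0.7419

0.7419


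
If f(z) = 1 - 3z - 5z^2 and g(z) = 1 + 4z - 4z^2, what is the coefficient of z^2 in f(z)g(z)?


Step 1: z^2 term in f*g comes from: (1)*(-4z^2) + (-3z)*(4z) + (-5z^2)*(1)
Step 2: = -4 - 12 - 5
Step 3: = -21

-21


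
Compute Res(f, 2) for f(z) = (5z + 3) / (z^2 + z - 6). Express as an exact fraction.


Step 1: Q(z) = z^2 + z - 6 = (z - 2)(z + 3)
Step 2: Q'(z) = 2z + 1
Step 3: Q'(2) = 5, P(2) = 13
Step 4: Res = P(2)/Q'(2) = 13/5 = 13/5

13/5


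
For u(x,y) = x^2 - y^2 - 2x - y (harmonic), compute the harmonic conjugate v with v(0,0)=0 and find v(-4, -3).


Step 1: v_x = -u_y = 2y + 1
Step 2: v_y = u_x = 2x - 2
Step 3: v = 2xy + x - 2y + C
Step 4: v(0,0) = 0 => C = 0
Step 5: v(-4, -3) = 26

26


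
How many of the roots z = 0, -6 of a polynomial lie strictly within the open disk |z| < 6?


Step 1: Check each root:
  z = 0: |0| = 0 < 6
  z = -6: |-6| = 6 >= 6
Step 2: Count = 1

1


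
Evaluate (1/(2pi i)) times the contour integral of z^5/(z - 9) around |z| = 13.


Step 1: f(z) = z^5, a = 9 is inside |z| = 13
Step 2: By Cauchy integral formula: (1/(2pi*i)) * integral = f(a)
Step 3: f(9) = 9^5 = 59049

59049


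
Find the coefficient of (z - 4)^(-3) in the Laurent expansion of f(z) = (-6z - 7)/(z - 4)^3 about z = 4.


Step 1: Write the numerator in powers of (z - 4): -6z - 7 = -6(z - 4) + (-6*4 - 7) = -6(z - 4) - 31
Step 2: Divide by (z - 4)^3: f(z) = -31(z - 4)^(-3) - 6(z - 4)^(-2)
Step 3: This finite sum is the Laurent series of f about z = 4.
Step 4: Coefficient of (z - 4)^(-3) = -6*4 - 7 = -31

-31


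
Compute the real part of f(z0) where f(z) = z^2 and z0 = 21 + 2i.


Step 1: z0 = 21 + 2i
Step 2: z0^2 = 21^2 - 2^2 + 84i
Step 3: real part = 441 - 4 = 437

437


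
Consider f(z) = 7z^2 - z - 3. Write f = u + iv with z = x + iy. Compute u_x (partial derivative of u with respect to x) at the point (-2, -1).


Step 1: f(z) = 7(x+iy)^2 - (x+iy) - 3
Step 2: u = 7(x^2 - y^2) - x - 3
Step 3: u_x = 14x - 1
Step 4: At (-2, -1): u_x = -28 - 1 = -29

-29


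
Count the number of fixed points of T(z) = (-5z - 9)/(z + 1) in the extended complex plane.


Step 1: Fixed points satisfy T(z) = z
Step 2: z^2 + 6z + 9 = 0
Step 3: Discriminant = 6^2 - 4*1*9 = 0
Step 4: Number of fixed points = 1

1


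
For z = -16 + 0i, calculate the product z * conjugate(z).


Step 1: conj(z) = -16 - 0i
Step 2: z * conj(z) = (-16)^2 + 0^2
Step 3: = 256 + 0 = 256

256


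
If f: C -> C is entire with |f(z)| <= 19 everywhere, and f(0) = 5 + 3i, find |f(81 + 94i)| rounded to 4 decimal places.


Step 1: By Liouville's theorem, a bounded entire function is constant.
Step 2: f(z) = f(0) = 5 + 3i for all z.
Step 3: |f(w)| = |5 + 3i| = sqrt(25 + 9)
Step 4: = 5.831

5.831


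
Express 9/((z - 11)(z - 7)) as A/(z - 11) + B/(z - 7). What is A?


Step 1: Multiply both sides by (z - 11) and set z = 11
Step 2: A = 9 / (11 - 7)
Step 3: A = 9 / 4
Step 4: A = 9/4

9/4


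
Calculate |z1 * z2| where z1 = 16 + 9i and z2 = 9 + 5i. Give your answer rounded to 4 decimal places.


Step 1: |z1| = sqrt(16^2 + 9^2) = sqrt(337)
Step 2: |z2| = sqrt(9^2 + 5^2) = sqrt(106)
Step 3: |z1*z2| = |z1|*|z2| = sqrt(337) * sqrt(106) = sqrt(337 * 106) = sqrt(35722)
Step 4: = 189.0026

189.0026


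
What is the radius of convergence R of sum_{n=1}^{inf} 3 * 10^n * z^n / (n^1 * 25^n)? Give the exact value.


Step 1: General term a_n = 3 * 10^n / (n^1 * 25^n)
Step 2: By the root test, |a_n|^(1/n) = 3^(1/n) * 10 / (n^(1/n) * 25) -> 10/25 as n -> infinity (since 3^(1/n) -> 1 and n^(1/n) -> 1)
Step 3: R = 1/lim|a_n|^(1/n) = 25/10 = 5/2

5/2


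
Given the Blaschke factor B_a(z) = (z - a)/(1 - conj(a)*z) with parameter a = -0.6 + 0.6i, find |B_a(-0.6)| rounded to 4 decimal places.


Step 1: Numerator z0 - a = -0.6 - (-0.6 + 0.6i) = 0 - 0.6i
Step 2: Denominator 1 - conj(a)*z0 = 1 - (-0.6 - 0.6i)*(-0.6) = 0.64 - 0.36i
Step 3: |z0 - a|^2 = 0^2 + (-0.6)^2 = 0.36; |1 - conj(a)*z0|^2 = 0.64^2 + (-0.36)^2 = 0.5392
Step 4: |B_a(-0.6)| = sqrt(0.36 / 0.5392) = sqrt(0.667656)
Step 5: = 0.8171

0.8171


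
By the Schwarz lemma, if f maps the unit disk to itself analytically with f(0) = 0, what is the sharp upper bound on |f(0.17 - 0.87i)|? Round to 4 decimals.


Step 1: Schwarz lemma: if f: D -> D is analytic with f(0) = 0, then |f(z)| <= |z| for all z in D, and this is sharp (f(z) = z).
Step 2: |z0|^2 = 0.17^2 + (-0.87)^2 = 0.7858
Step 3: |z0| = sqrt(0.7858) = 0.886454
Step 4: Best bound = |z0| = 0.8865

0.8865


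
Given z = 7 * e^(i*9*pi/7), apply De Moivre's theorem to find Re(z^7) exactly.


Step 1: By De Moivre's theorem, z^7 = 7^7 * e^(i*7*9*pi/7) = 823543 * (cos(9*pi) + i*sin(9*pi))
Step 2: |z|^7 = 7^7 = 823543
Step 3: Reduce the angle mod 2*pi: 9*pi - 8*pi = pi
Step 4: cos(pi) = -1
Step 5: Re(z^7) = 823543 * (-1) = -823543

-823543


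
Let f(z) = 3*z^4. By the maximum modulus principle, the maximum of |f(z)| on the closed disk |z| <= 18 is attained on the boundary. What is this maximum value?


Step 1: On |z| = 18, |f(z)| = 3 * |z|^4 = 3 * 18^4
Step 2: By maximum modulus principle, maximum is on boundary.
Step 3: Maximum = 3 * 104976 = 314928

314928


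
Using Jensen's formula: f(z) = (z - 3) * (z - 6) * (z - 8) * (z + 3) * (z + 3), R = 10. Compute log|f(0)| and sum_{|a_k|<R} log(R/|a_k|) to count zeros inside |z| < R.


Jensen's formula: (1/2pi)*integral log|f(Re^it)|dt = log|f(0)| + sum_{|a_k|<R} log(R/|a_k|)
Step 1: f(0) = (-3) * (-6) * (-8) * 3 * 3 = -1296
Step 2: log|f(0)| = log|3| + log|6| + log|8| + log|-3| + log|-3| = 7.167
Step 3: Zeros inside |z| < 10: 3, 6, 8, -3, -3
Step 4: Jensen sum = log(10/3) + log(10/6) + log(10/8) + log(10/3) + log(10/3) = 4.3459
Step 5: n(R) = number of terms in the Jensen sum = count of zeros inside |z| < 10 = 5

5


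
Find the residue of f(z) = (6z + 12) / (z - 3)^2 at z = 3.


Step 1: Pole of order 2 at z = 3
Step 2: Res = lim d/dz [(z - 3)^2 * f(z)] as z -> 3
Step 3: (z - 3)^2 * f(z) = 6z + 12
Step 4: d/dz[6z + 12] = 6

6


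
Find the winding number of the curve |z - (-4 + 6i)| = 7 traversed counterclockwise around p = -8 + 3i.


Step 1: Center c = (-4, 6), radius = 7
Step 2: |p - c|^2 = (-4)^2 + (-3)^2 = 25
Step 3: r^2 = 49
Step 4: |p-c| < r so winding number = 1

1


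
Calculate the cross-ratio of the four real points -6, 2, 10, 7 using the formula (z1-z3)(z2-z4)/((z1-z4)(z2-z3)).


Step 1: (z1-z3)(z2-z4) = (-16) * (-5) = 80
Step 2: (z1-z4)(z2-z3) = (-13) * (-8) = 104
Step 3: Cross-ratio = 80/104 = 10/13

10/13


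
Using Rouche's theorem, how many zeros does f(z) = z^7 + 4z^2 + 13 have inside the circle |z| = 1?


Step 1: On |z| = 1 the three terms have sizes |z^7| = 1^7 = 1, |4z^2| = 4*1^2 = 4, |13| = 13
Step 2: The dominant term is g(z) = 13; let h(z) = z^7 + 4z^2 so f = g + h
Step 3: On |z| = 1: |g| = 13 and |h| <= 1 + 4 = 5
Step 4: Since 13 > 5, |h| < |g| on |z| = 1, so by Rouche f has the same number of zeros as g inside |z| < 1
Step 5: g(z) = 13 is a nonzero constant with no zeros inside |z| < 1. Answer = 0

0


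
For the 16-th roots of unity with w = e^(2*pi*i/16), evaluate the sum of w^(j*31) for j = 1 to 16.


Step 1: The sum sum_{j=1}^{n} w^(k*j) equals n if n | k, else 0.
Step 2: Here n = 16, k = 31
Step 3: Does n divide k? 16 | 31 -> False
Step 4: Sum = 0

0


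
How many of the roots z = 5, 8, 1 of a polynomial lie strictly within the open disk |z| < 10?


Step 1: Check each root:
  z = 5: |5| = 5 < 10
  z = 8: |8| = 8 < 10
  z = 1: |1| = 1 < 10
Step 2: Count = 3

3


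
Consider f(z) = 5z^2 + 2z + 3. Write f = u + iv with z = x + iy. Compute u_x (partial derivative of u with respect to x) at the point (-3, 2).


Step 1: f(z) = 5(x+iy)^2 + 2(x+iy) + 3
Step 2: u = 5(x^2 - y^2) + 2x + 3
Step 3: u_x = 10x + 2
Step 4: At (-3, 2): u_x = -30 + 2 = -28

-28


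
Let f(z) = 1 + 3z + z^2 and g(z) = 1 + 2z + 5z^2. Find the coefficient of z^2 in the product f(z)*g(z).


Step 1: z^2 term in f*g comes from: (1)*(5z^2) + (3z)*(2z) + (z^2)*(1)
Step 2: = 5 + 6 + 1
Step 3: = 12

12


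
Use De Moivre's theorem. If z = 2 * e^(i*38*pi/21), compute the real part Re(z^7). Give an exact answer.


Step 1: By De Moivre's theorem, z^7 = 2^7 * e^(i*7*38*pi/21) = 128 * (cos(38*pi/3) + i*sin(38*pi/3))
Step 2: |z|^7 = 2^7 = 128
Step 3: Reduce the angle mod 2*pi: 38*pi/3 - 12*pi = 2*pi/3
Step 4: cos(2*pi/3) = -1/2
Step 5: Re(z^7) = 128 * (-1/2) = -64

-64


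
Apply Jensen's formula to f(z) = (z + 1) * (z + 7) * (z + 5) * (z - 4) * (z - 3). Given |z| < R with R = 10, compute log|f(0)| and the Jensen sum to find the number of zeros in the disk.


Jensen's formula: (1/2pi)*integral log|f(Re^it)|dt = log|f(0)| + sum_{|a_k|<R} log(R/|a_k|)
Step 1: f(0) = 1 * 7 * 5 * (-4) * (-3) = 420
Step 2: log|f(0)| = log|-1| + log|-7| + log|-5| + log|4| + log|3| = 6.0403
Step 3: Zeros inside |z| < 10: -1, -7, -5, 4, 3
Step 4: Jensen sum = log(10/1) + log(10/7) + log(10/5) + log(10/4) + log(10/3) = 5.4727
Step 5: n(R) = number of terms in the Jensen sum = count of zeros inside |z| < 10 = 5

5


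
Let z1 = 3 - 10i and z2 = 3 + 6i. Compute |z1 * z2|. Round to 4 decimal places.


Step 1: |z1| = sqrt(3^2 + (-10)^2) = sqrt(109)
Step 2: |z2| = sqrt(3^2 + 6^2) = sqrt(45)
Step 3: |z1*z2| = |z1|*|z2| = sqrt(109) * sqrt(45) = sqrt(109 * 45) = sqrt(4905)
Step 4: = 70.0357

70.0357


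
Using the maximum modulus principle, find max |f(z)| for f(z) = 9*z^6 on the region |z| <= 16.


Step 1: On |z| = 16, |f(z)| = 9 * |z|^6 = 9 * 16^6
Step 2: By maximum modulus principle, maximum is on boundary.
Step 3: Maximum = 9 * 16777216 = 150994944

150994944


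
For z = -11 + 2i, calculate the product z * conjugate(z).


Step 1: conj(z) = -11 - 2i
Step 2: z * conj(z) = (-11)^2 + 2^2
Step 3: = 121 + 4 = 125

125


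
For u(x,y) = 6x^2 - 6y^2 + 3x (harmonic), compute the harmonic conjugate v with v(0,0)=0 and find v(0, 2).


Step 1: v_x = -u_y = 12y + 0
Step 2: v_y = u_x = 12x + 3
Step 3: v = 12xy + 3y + C
Step 4: v(0,0) = 0 => C = 0
Step 5: v(0, 2) = 6

6


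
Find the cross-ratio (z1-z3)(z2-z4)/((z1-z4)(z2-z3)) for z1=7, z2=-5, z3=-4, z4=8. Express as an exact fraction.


Step 1: (z1-z3)(z2-z4) = 11 * (-13) = -143
Step 2: (z1-z4)(z2-z3) = (-1) * (-1) = 1
Step 3: Cross-ratio = -143/1 = -143

-143


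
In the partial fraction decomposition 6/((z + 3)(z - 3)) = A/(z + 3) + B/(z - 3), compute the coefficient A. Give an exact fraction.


Step 1: Multiply both sides by (z + 3) and set z = -3
Step 2: A = 6 / (-3 - 3)
Step 3: A = 6 / (-6)
Step 4: A = -1

-1


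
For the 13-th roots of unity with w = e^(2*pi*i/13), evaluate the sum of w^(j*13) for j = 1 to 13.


Step 1: The sum sum_{j=1}^{n} w^(k*j) equals n if n | k, else 0.
Step 2: Here n = 13, k = 13
Step 3: Does n divide k? 13 | 13 -> True
Step 4: Sum = 13

13


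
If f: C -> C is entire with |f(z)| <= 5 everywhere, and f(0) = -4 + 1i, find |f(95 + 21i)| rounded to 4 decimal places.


Step 1: By Liouville's theorem, a bounded entire function is constant.
Step 2: f(z) = f(0) = -4 + 1i for all z.
Step 3: |f(w)| = |-4 + 1i| = sqrt(16 + 1)
Step 4: = 4.1231

4.1231


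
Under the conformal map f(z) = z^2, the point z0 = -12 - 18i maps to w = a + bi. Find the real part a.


Step 1: z0 = -12 - 18i
Step 2: z0^2 = (-12)^2 - (-18)^2 + 432i
Step 3: real part = 144 - 324 = -180

-180


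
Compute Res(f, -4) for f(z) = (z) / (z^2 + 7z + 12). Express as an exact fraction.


Step 1: Q(z) = z^2 + 7z + 12 = (z + 4)(z + 3)
Step 2: Q'(z) = 2z + 7
Step 3: Q'(-4) = -1, P(-4) = -4
Step 4: Res = P(-4)/Q'(-4) = -4/(-1) = 4

4


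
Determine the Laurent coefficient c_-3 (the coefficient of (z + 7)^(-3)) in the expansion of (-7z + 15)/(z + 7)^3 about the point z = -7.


Step 1: Write the numerator in powers of (z + 7): -7z + 15 = -7(z + 7) + (-7*(-7) + 15) = -7(z + 7) + 64
Step 2: Divide by (z + 7)^3: f(z) = 64(z + 7)^(-3) - 7(z + 7)^(-2)
Step 3: This finite sum is the Laurent series of f about z = -7.
Step 4: Coefficient of (z + 7)^(-3) = -7*(-7) + 15 = 64

64


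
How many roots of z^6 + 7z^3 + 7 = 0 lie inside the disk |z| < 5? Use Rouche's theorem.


Step 1: On |z| = 5 the three terms have sizes |z^6| = 5^6 = 15625, |7z^3| = 7*5^3 = 875, |7| = 7
Step 2: The dominant term is g(z) = z^6; let h(z) = 7z^3 + 7 so f = g + h
Step 3: On |z| = 5: |g| = 15625 and |h| <= 875 + 7 = 882
Step 4: Since 15625 > 882, |h| < |g| on |z| = 5, so by Rouche f has the same number of zeros as g inside |z| < 5
Step 5: g(z) = z^6 has 6 zeros (all at the origin) inside |z| < 5. Answer = 6

6


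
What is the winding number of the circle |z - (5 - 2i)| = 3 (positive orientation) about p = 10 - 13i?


Step 1: Center c = (5, -2), radius = 3
Step 2: |p - c|^2 = 5^2 + (-11)^2 = 146
Step 3: r^2 = 9
Step 4: |p-c| > r so winding number = 0

0


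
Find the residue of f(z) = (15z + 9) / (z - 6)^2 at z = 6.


Step 1: Pole of order 2 at z = 6
Step 2: Res = lim d/dz [(z - 6)^2 * f(z)] as z -> 6
Step 3: (z - 6)^2 * f(z) = 15z + 9
Step 4: d/dz[15z + 9] = 15

15


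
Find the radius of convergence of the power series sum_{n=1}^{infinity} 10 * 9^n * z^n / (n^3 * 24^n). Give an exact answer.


Step 1: General term a_n = 10 * 9^n / (n^3 * 24^n)
Step 2: By the root test, |a_n|^(1/n) = 10^(1/n) * 9 / (n^(3/n) * 24) -> 9/24 as n -> infinity (since 10^(1/n) -> 1 and n^(3/n) -> 1)
Step 3: R = 1/lim|a_n|^(1/n) = 24/9 = 8/3

8/3


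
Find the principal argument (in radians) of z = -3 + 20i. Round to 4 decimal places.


Step 1: z = -3 + 20i
Step 2: arg(z) = atan2(20, -3)
Step 3: arg(z) = 1.7197

1.7197


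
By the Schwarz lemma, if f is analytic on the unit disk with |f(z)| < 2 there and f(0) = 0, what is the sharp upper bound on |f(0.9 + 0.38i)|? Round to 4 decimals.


Step 1: g = f/2 maps D -> D with g(0) = 0, so by the Schwarz lemma |g(z)| <= |z|, i.e. |f(z)| <= 2|z|; this is sharp (f(z) = 2z).
Step 2: |z0|^2 = 0.9^2 + 0.38^2 = 0.9544
Step 3: |z0| = sqrt(0.9544) = 0.976934
Step 4: Best bound = 2 * |z0| = 2 * 0.976934 = 1.9539

1.9539


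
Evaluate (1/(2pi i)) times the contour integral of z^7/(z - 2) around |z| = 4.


Step 1: f(z) = z^7, a = 2 is inside |z| = 4
Step 2: By Cauchy integral formula: (1/(2pi*i)) * integral = f(a)
Step 3: f(2) = 2^7 = 128

128


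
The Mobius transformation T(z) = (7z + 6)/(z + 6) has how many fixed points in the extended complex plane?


Step 1: Fixed points satisfy T(z) = z
Step 2: z^2 - z - 6 = 0
Step 3: Discriminant = (-1)^2 - 4*1*(-6) = 25
Step 4: Number of fixed points = 2

2


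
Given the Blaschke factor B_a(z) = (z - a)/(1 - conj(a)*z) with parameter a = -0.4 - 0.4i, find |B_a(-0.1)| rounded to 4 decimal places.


Step 1: Numerator z0 - a = -0.1 - (-0.4 - 0.4i) = 0.3 + 0.4i
Step 2: Denominator 1 - conj(a)*z0 = 1 - (-0.4 + 0.4i)*(-0.1) = 0.96 + 0.04i
Step 3: |z0 - a|^2 = 0.3^2 + 0.4^2 = 0.25; |1 - conj(a)*z0|^2 = 0.96^2 + 0.04^2 = 0.9232
Step 4: |B_a(-0.1)| = sqrt(0.25 / 0.9232) = sqrt(0.270797)
Step 5: = 0.5204

0.5204


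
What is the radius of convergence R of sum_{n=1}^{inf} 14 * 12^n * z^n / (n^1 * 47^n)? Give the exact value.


Step 1: General term a_n = 14 * 12^n / (n^1 * 47^n)
Step 2: By the root test, |a_n|^(1/n) = 14^(1/n) * 12 / (n^(1/n) * 47) -> 12/47 as n -> infinity (since 14^(1/n) -> 1 and n^(1/n) -> 1)
Step 3: R = 1/lim|a_n|^(1/n) = 47/12

47/12


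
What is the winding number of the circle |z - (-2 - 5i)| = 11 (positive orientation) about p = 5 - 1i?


Step 1: Center c = (-2, -5), radius = 11
Step 2: |p - c|^2 = 7^2 + 4^2 = 65
Step 3: r^2 = 121
Step 4: |p-c| < r so winding number = 1

1


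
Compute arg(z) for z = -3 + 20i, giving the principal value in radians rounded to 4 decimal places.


Step 1: z = -3 + 20i
Step 2: arg(z) = atan2(20, -3)
Step 3: arg(z) = 1.7197

1.7197


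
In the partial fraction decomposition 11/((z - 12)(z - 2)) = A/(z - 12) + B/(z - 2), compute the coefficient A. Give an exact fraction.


Step 1: Multiply both sides by (z - 12) and set z = 12
Step 2: A = 11 / (12 - 2)
Step 3: A = 11 / 10
Step 4: A = 11/10

11/10


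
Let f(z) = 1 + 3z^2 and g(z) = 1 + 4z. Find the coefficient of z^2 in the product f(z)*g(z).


Step 1: z^2 term in f*g comes from: (1)*(0) + (0)*(4z) + (3z^2)*(1)
Step 2: = 0 + 0 + 3
Step 3: = 3

3


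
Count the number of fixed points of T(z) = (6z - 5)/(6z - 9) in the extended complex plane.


Step 1: Fixed points satisfy T(z) = z
Step 2: 6z^2 - 15z + 5 = 0
Step 3: Discriminant = (-15)^2 - 4*6*5 = 105
Step 4: Number of fixed points = 2

2


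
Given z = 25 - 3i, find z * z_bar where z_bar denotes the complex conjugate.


Step 1: conj(z) = 25 + 3i
Step 2: z * conj(z) = 25^2 + (-3)^2
Step 3: = 625 + 9 = 634

634


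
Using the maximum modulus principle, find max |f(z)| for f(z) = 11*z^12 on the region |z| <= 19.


Step 1: On |z| = 19, |f(z)| = 11 * |z|^12 = 11 * 19^12
Step 2: By maximum modulus principle, maximum is on boundary.
Step 3: Maximum = 11 * 2213314919066161 = 24346464109727771

24346464109727771


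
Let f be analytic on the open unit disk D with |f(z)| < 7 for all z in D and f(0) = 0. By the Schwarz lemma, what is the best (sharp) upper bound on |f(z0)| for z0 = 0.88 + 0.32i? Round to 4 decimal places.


Step 1: g = f/7 maps D -> D with g(0) = 0, so by the Schwarz lemma |g(z)| <= |z|, i.e. |f(z)| <= 7|z|; this is sharp (f(z) = 7z).
Step 2: |z0|^2 = 0.88^2 + 0.32^2 = 0.8768
Step 3: |z0| = sqrt(0.8768) = 0.936376
Step 4: Best bound = 7 * |z0| = 7 * 0.936376 = 6.5546

6.5546


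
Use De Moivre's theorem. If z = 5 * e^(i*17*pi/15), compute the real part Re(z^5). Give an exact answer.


Step 1: By De Moivre's theorem, z^5 = 5^5 * e^(i*5*17*pi/15) = 3125 * (cos(17*pi/3) + i*sin(17*pi/3))
Step 2: |z|^5 = 5^5 = 3125
Step 3: Reduce the angle mod 2*pi: 17*pi/3 - 4*pi = 5*pi/3
Step 4: cos(5*pi/3) = 1/2
Step 5: Re(z^5) = 3125 * 1/2 = 3125/2

3125/2


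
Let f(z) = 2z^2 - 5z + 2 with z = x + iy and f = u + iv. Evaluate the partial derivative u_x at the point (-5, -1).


Step 1: f(z) = 2(x+iy)^2 - 5(x+iy) + 2
Step 2: u = 2(x^2 - y^2) - 5x + 2
Step 3: u_x = 4x - 5
Step 4: At (-5, -1): u_x = -20 - 5 = -25

-25


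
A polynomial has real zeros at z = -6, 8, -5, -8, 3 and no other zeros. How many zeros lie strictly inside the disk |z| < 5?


Step 1: Check each root:
  z = -6: |-6| = 6 >= 5
  z = 8: |8| = 8 >= 5
  z = -5: |-5| = 5 >= 5
  z = -8: |-8| = 8 >= 5
  z = 3: |3| = 3 < 5
Step 2: Count = 1

1


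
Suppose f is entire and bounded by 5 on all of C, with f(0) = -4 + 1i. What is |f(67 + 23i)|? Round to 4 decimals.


Step 1: By Liouville's theorem, a bounded entire function is constant.
Step 2: f(z) = f(0) = -4 + 1i for all z.
Step 3: |f(w)| = |-4 + 1i| = sqrt(16 + 1)
Step 4: = 4.1231

4.1231


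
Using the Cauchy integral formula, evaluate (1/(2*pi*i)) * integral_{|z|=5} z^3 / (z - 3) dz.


Step 1: f(z) = z^3, a = 3 is inside |z| = 5
Step 2: By Cauchy integral formula: (1/(2pi*i)) * integral = f(a)
Step 3: f(3) = 3^3 = 27

27


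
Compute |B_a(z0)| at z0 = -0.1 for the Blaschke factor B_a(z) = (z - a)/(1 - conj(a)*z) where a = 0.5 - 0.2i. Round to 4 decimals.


Step 1: Numerator z0 - a = -0.1 - (0.5 - 0.2i) = -0.6 + 0.2i
Step 2: Denominator 1 - conj(a)*z0 = 1 - (0.5 + 0.2i)*(-0.1) = 1.05 + 0.02i
Step 3: |z0 - a|^2 = (-0.6)^2 + 0.2^2 = 0.4; |1 - conj(a)*z0|^2 = 1.05^2 + 0.02^2 = 1.1029
Step 4: |B_a(-0.1)| = sqrt(0.4 / 1.1029) = sqrt(0.36268)
Step 5: = 0.6022

0.6022


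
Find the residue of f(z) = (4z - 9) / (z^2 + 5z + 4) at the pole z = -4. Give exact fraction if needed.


Step 1: Q(z) = z^2 + 5z + 4 = (z + 4)(z + 1)
Step 2: Q'(z) = 2z + 5
Step 3: Q'(-4) = -3, P(-4) = -25
Step 4: Res = P(-4)/Q'(-4) = -25/(-3) = 25/3

25/3


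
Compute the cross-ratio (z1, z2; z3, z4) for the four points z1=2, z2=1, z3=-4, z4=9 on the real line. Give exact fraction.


Step 1: (z1-z3)(z2-z4) = 6 * (-8) = -48
Step 2: (z1-z4)(z2-z3) = (-7) * 5 = -35
Step 3: Cross-ratio = 48/35 = 48/35

48/35


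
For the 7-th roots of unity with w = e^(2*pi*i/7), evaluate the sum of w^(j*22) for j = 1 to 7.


Step 1: The sum sum_{j=1}^{n} w^(k*j) equals n if n | k, else 0.
Step 2: Here n = 7, k = 22
Step 3: Does n divide k? 7 | 22 -> False
Step 4: Sum = 0

0


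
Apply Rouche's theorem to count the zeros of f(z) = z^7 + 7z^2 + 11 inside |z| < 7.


Step 1: On |z| = 7 the three terms have sizes |z^7| = 7^7 = 823543, |7z^2| = 7*7^2 = 343, |11| = 11
Step 2: The dominant term is g(z) = z^7; let h(z) = 7z^2 + 11 so f = g + h
Step 3: On |z| = 7: |g| = 823543 and |h| <= 343 + 11 = 354
Step 4: Since 823543 > 354, |h| < |g| on |z| = 7, so by Rouche f has the same number of zeros as g inside |z| < 7
Step 5: g(z) = z^7 has 7 zeros (all at the origin) inside |z| < 7. Answer = 7

7


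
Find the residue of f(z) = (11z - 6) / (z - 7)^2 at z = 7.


Step 1: Pole of order 2 at z = 7
Step 2: Res = lim d/dz [(z - 7)^2 * f(z)] as z -> 7
Step 3: (z - 7)^2 * f(z) = 11z - 6
Step 4: d/dz[11z - 6] = 11

11


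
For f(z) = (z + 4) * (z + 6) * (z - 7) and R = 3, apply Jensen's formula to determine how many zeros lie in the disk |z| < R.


Jensen's formula: (1/2pi)*integral log|f(Re^it)|dt = log|f(0)| + sum_{|a_k|<R} log(R/|a_k|)
Step 1: f(0) = 4 * 6 * (-7) = -168
Step 2: log|f(0)| = log|-4| + log|-6| + log|7| = 5.124
Step 3: Zeros inside |z| < 3: none
Step 4: Jensen sum = (empty sum) = 0
Step 5: n(R) = number of terms in the Jensen sum = count of zeros inside |z| < 3 = 0

0


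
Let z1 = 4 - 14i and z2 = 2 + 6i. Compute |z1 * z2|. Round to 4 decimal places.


Step 1: |z1| = sqrt(4^2 + (-14)^2) = sqrt(212)
Step 2: |z2| = sqrt(2^2 + 6^2) = sqrt(40)
Step 3: |z1*z2| = |z1|*|z2| = sqrt(212) * sqrt(40) = sqrt(212 * 40) = sqrt(8480)
Step 4: = 92.0869

92.0869


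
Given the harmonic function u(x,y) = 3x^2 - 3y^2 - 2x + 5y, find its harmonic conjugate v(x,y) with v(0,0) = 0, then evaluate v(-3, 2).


Step 1: v_x = -u_y = 6y - 5
Step 2: v_y = u_x = 6x - 2
Step 3: v = 6xy - 5x - 2y + C
Step 4: v(0,0) = 0 => C = 0
Step 5: v(-3, 2) = -25

-25


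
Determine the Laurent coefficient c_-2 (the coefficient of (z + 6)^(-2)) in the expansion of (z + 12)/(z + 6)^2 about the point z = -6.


Step 1: Write the numerator in powers of (z + 6): z + 12 = (z + 6) + (1*(-6) + 12) = (z + 6) + 6
Step 2: Divide by (z + 6)^2: f(z) = 6(z + 6)^(-2) + (z + 6)^(-1)
Step 3: This finite sum is the Laurent series of f about z = -6.
Step 4: Coefficient of (z + 6)^(-2) = 1*(-6) + 12 = 6

6


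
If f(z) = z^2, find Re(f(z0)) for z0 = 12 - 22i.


Step 1: z0 = 12 - 22i
Step 2: z0^2 = 12^2 - (-22)^2 - 528i
Step 3: real part = 144 - 484 = -340

-340


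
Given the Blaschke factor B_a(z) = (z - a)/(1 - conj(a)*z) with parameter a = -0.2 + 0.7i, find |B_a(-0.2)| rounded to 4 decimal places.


Step 1: Numerator z0 - a = -0.2 - (-0.2 + 0.7i) = 0 - 0.7i
Step 2: Denominator 1 - conj(a)*z0 = 1 - (-0.2 - 0.7i)*(-0.2) = 0.96 - 0.14i
Step 3: |z0 - a|^2 = 0^2 + (-0.7)^2 = 0.49; |1 - conj(a)*z0|^2 = 0.96^2 + (-0.14)^2 = 0.9412
Step 4: |B_a(-0.2)| = sqrt(0.49 / 0.9412) = sqrt(0.520612)
Step 5: = 0.7215

0.7215


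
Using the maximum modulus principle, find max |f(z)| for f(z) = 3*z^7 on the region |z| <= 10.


Step 1: On |z| = 10, |f(z)| = 3 * |z|^7 = 3 * 10^7
Step 2: By maximum modulus principle, maximum is on boundary.
Step 3: Maximum = 3 * 10000000 = 30000000

30000000


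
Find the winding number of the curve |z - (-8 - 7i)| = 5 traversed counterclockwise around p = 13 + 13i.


Step 1: Center c = (-8, -7), radius = 5
Step 2: |p - c|^2 = 21^2 + 20^2 = 841
Step 3: r^2 = 25
Step 4: |p-c| > r so winding number = 0

0


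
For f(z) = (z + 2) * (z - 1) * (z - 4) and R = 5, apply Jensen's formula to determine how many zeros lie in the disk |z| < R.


Jensen's formula: (1/2pi)*integral log|f(Re^it)|dt = log|f(0)| + sum_{|a_k|<R} log(R/|a_k|)
Step 1: f(0) = 2 * (-1) * (-4) = 8
Step 2: log|f(0)| = log|-2| + log|1| + log|4| = 2.0794
Step 3: Zeros inside |z| < 5: -2, 1, 4
Step 4: Jensen sum = log(5/2) + log(5/1) + log(5/4) = 2.7489
Step 5: n(R) = number of terms in the Jensen sum = count of zeros inside |z| < 5 = 3

3
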